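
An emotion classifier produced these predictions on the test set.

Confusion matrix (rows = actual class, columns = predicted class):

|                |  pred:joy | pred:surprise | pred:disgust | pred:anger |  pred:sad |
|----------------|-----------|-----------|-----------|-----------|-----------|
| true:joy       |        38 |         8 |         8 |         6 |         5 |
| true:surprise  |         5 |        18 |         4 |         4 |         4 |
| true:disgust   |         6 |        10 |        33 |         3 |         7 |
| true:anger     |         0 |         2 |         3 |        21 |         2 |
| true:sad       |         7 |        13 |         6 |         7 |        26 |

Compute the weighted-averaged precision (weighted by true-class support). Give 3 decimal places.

0.576

Per-class precision (TP/(TP+FP)):
  joy: TP=38, FP=5+6+0+7=18 → 38/56 = 0.6786
  surprise: TP=18, FP=8+10+2+13=33 → 18/51 = 0.3529
  disgust: TP=33, FP=8+4+3+6=21 → 33/54 = 0.6111
  anger: TP=21, FP=6+4+3+7=20 → 21/41 = 0.5122
  sad: TP=26, FP=5+4+7+2=18 → 26/44 = 0.5909
Weighted-precision = Σ (supportᵢ/N)·precisionᵢ with N=246: (65/246)·0.6786 + (35/246)·0.3529 + (59/246)·0.6111 + (28/246)·0.5122 + (59/246)·0.5909 = 0.576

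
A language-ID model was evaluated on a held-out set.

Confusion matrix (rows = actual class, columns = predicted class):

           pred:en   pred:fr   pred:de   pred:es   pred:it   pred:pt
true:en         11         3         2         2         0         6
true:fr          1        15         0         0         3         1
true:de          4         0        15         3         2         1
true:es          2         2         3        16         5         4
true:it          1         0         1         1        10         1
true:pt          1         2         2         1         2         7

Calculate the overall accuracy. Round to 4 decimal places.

Accuracy = trace / total = (11+15+15+16+10+7=74) / 130 = 74/130 = 0.5692

0.5692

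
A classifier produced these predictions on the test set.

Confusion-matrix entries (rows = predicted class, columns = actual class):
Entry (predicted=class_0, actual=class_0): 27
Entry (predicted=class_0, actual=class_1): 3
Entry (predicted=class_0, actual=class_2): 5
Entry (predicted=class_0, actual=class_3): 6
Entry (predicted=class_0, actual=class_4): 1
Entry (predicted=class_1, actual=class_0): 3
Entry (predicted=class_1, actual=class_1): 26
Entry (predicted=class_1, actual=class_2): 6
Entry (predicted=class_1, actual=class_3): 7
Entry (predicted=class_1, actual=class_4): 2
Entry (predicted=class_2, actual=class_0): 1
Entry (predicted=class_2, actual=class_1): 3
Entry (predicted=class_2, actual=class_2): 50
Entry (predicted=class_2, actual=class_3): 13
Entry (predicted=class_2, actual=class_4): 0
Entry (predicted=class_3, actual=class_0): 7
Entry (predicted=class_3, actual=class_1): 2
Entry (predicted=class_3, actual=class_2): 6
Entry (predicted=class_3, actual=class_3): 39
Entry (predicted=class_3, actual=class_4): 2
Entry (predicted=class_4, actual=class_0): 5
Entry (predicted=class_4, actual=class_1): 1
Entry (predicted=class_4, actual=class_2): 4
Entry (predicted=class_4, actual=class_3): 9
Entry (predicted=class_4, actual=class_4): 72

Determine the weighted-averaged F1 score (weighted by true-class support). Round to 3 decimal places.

0.707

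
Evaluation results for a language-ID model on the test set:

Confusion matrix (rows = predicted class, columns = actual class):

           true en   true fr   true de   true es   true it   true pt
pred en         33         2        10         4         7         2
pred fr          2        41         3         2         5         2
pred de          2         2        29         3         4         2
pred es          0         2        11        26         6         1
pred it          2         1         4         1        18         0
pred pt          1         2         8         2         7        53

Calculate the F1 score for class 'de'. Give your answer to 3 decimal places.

Take TP from the diagonal, FP from the rest of the 'de' prediction marginal, FN from the rest of the 'de' actual marginal.
F1 score = 2·TP/(2·TP+FP+FN).
de: TP=29, FP=2+2+3+4+2=13, FN=10+3+11+4+8=36 → 58/107 = 0.5421

0.542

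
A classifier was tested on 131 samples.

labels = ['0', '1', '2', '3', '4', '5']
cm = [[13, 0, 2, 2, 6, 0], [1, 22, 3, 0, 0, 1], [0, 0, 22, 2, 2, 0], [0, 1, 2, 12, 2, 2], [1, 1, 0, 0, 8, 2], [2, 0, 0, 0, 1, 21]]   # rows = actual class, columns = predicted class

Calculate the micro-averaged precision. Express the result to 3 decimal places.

0.748

Micro-averaging pools counts across classes: ΣTP=98, ΣFP=33, ΣFN=33.
Micro-precision = TP/(TP+FP) on pooled counts = 0.748 (equals overall accuracy in single-label multiclass).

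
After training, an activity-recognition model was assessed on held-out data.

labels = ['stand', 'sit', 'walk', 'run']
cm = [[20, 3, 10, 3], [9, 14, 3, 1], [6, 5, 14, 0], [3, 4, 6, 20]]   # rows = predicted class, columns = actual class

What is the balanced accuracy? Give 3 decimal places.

0.581

Balanced accuracy = mean of per-class recall.
  stand: recall = 20/38 = 0.5263
  sit: recall = 14/26 = 0.5385
  walk: recall = 14/33 = 0.4242
  run: recall = 20/24 = 0.8333
Mean = (0.5263 + 0.5385 + 0.4242 + 0.8333) / 4 = 0.581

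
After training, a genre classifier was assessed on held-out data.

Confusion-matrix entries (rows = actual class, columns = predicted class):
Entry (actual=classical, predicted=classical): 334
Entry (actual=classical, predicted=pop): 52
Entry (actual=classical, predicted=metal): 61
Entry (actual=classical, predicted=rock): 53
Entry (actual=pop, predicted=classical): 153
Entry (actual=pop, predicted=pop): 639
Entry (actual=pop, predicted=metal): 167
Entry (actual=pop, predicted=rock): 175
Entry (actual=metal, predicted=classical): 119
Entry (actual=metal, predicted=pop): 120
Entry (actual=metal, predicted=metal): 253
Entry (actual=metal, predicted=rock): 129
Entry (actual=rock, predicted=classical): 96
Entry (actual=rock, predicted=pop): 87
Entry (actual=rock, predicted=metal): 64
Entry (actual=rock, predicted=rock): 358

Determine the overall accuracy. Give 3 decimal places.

0.554

Accuracy = trace / total = (334+639+253+358=1584) / 2860 = 1584/2860 = 0.554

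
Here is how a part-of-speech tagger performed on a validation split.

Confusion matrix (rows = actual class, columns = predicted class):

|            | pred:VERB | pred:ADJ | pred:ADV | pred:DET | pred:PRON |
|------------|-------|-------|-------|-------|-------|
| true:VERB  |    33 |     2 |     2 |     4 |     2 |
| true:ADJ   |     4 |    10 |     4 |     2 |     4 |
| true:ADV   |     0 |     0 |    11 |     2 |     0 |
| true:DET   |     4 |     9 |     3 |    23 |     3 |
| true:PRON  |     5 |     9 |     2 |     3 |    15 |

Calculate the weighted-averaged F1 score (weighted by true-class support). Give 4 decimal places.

0.5895

Per-class F1 score (2·TP/(2·TP+FP+FN)):
  VERB: TP=33, FP=4+0+4+5=13, FN=2+2+4+2=10 → 66/89 = 0.74157
  ADJ: TP=10, FP=2+0+9+9=20, FN=4+4+2+4=14 → 20/54 = 0.37037
  ADV: TP=11, FP=2+4+3+2=11, FN=0+0+2+0=2 → 22/35 = 0.62857
  DET: TP=23, FP=4+2+2+3=11, FN=4+9+3+3=19 → 46/76 = 0.60526
  PRON: TP=15, FP=2+4+0+3=9, FN=5+9+2+3=19 → 30/58 = 0.51724
Weighted-F1 score = Σ (supportᵢ/N)·F1 scoreᵢ with N=156: (43/156)·0.74157 + (24/156)·0.37037 + (13/156)·0.62857 + (42/156)·0.60526 + (34/156)·0.51724 = 0.5895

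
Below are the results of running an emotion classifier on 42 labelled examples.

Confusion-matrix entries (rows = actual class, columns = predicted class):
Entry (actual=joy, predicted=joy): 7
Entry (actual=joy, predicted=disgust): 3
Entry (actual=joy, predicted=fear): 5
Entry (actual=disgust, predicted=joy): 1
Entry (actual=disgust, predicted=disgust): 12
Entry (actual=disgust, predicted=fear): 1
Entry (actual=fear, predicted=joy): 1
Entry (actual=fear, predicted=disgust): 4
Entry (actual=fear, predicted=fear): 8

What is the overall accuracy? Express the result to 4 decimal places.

Accuracy = trace / total = (7+12+8=27) / 42 = 27/42 = 0.6429

0.6429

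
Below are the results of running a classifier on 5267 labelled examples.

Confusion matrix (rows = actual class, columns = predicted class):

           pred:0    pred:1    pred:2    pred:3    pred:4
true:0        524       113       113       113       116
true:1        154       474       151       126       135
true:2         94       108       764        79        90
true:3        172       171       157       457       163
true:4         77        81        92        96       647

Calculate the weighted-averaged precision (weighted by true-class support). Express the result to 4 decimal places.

0.5407

Per-class precision (TP/(TP+FP)):
  0: TP=524, FP=154+94+172+77=497 → 524/1021 = 0.51322
  1: TP=474, FP=113+108+171+81=473 → 474/947 = 0.50053
  2: TP=764, FP=113+151+157+92=513 → 764/1277 = 0.59828
  3: TP=457, FP=113+126+79+96=414 → 457/871 = 0.52468
  4: TP=647, FP=116+135+90+163=504 → 647/1151 = 0.56212
Weighted-precision = Σ (supportᵢ/N)·precisionᵢ with N=5267: (979/5267)·0.51322 + (1040/5267)·0.50053 + (1135/5267)·0.59828 + (1120/5267)·0.52468 + (993/5267)·0.56212 = 0.5407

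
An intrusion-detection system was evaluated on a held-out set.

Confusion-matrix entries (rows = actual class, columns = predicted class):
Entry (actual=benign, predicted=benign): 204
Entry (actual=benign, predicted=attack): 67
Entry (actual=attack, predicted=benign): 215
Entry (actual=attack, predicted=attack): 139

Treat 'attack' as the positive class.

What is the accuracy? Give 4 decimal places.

Accuracy = (TP+TN)/N = (139+204)/625 = 0.5488

0.5488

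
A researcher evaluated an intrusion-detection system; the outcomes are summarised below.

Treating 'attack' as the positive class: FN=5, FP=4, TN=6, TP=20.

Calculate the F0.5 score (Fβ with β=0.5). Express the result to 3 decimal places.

Fβ = (1+β²)·TP / ((1+β²)·TP + β²·FN + FP), with β²=1/4
= 1.25·20 / (1.25·20 + 0.25·5 + 4) = 0.826

0.826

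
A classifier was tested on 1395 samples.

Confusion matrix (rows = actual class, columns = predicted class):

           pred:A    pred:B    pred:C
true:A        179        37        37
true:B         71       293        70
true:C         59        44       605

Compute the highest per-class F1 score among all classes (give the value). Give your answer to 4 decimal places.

0.8521

Per-class F1 score (2·TP/(2·TP+FP+FN)):
  A: TP=179, FP=71+59=130, FN=37+37=74 → 358/562 = 0.63701
  B: TP=293, FP=37+44=81, FN=71+70=141 → 586/808 = 0.72525
  C: TP=605, FP=37+70=107, FN=59+44=103 → 1210/1420 = 0.85211
Highest is class 'C' with F1 score = 0.8521.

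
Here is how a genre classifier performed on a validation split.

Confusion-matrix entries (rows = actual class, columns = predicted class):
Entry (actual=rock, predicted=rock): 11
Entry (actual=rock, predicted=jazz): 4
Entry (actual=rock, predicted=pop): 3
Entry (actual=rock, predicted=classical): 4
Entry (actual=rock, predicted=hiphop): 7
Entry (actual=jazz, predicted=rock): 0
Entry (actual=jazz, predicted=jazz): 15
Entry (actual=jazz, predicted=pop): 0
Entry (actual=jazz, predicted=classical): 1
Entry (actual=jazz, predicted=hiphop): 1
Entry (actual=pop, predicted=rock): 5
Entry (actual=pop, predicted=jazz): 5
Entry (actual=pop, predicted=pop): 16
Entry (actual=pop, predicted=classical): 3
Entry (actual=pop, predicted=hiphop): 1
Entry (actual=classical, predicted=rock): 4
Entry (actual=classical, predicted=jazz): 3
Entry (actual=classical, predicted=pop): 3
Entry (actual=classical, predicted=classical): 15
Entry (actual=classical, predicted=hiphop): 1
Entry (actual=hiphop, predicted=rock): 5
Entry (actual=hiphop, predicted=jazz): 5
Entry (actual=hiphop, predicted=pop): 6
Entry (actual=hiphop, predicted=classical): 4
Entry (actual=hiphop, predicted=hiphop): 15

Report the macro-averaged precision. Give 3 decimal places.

Per-class precision (TP/(TP+FP)):
  rock: TP=11, FP=0+5+4+5=14 → 11/25 = 0.4400
  jazz: TP=15, FP=4+5+3+5=17 → 15/32 = 0.4688
  pop: TP=16, FP=3+0+3+6=12 → 16/28 = 0.5714
  classical: TP=15, FP=4+1+3+4=12 → 15/27 = 0.5556
  hiphop: TP=15, FP=7+1+1+1=10 → 15/25 = 0.6000
Macro-precision = mean = (0.4400 + 0.4688 + 0.5714 + 0.5556 + 0.6000) / 5 = 0.527

0.527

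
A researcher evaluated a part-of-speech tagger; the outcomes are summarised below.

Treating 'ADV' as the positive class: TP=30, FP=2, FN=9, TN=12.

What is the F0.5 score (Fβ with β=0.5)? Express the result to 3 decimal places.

Fβ = (1+β²)·TP / ((1+β²)·TP + β²·FN + FP), with β²=1/4
= 1.25·30 / (1.25·30 + 0.25·9 + 2) = 0.898

0.898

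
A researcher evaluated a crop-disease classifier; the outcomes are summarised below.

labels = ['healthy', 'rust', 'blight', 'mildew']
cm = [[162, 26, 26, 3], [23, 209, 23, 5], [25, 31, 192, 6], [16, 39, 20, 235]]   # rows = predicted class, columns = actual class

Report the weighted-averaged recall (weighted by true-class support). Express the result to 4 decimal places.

Per-class recall (TP/(TP+FN)):
  healthy: TP=162, FN=23+25+16=64 → 162/226 = 0.71681
  rust: TP=209, FN=26+31+39=96 → 209/305 = 0.68525
  blight: TP=192, FN=26+23+20=69 → 192/261 = 0.73563
  mildew: TP=235, FN=3+5+6=14 → 235/249 = 0.94378
Weighted-recall = Σ (supportᵢ/N)·recallᵢ with N=1041: (226/1041)·0.71681 + (305/1041)·0.68525 + (261/1041)·0.73563 + (249/1041)·0.94378 = 0.7666

0.7666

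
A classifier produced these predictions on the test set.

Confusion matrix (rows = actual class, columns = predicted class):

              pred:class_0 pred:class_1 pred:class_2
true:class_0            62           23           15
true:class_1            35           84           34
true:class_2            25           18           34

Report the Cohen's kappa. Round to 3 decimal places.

Observed agreement pₒ = trace/N = 180/330 = 0.5455
Expected agreement pₑ = Σ (rowᵢ·colᵢ)/N² = (100·122 + 153·125 + 77·83)/330² = 0.3463
κ = (pₒ − pₑ)/(1 − pₑ) = (0.5455 − 0.3463)/(1 − 0.3463) = 0.305

0.305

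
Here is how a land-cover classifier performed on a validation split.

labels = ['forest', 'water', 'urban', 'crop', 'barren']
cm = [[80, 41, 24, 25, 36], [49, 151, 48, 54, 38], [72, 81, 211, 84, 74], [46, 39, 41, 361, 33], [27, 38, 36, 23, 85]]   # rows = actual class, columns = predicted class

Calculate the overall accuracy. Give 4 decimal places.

0.4942

Accuracy = trace / total = (80+151+211+361+85=888) / 1797 = 888/1797 = 0.4942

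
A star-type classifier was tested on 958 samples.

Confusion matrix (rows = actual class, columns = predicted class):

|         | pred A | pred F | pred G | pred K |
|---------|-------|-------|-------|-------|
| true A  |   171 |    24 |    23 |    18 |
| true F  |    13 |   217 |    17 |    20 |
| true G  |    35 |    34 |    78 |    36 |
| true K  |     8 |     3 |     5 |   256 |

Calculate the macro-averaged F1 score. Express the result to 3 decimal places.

0.724

Per-class F1 score (2·TP/(2·TP+FP+FN)):
  A: TP=171, FP=13+35+8=56, FN=24+23+18=65 → 342/463 = 0.7387
  F: TP=217, FP=24+34+3=61, FN=13+17+20=50 → 434/545 = 0.7963
  G: TP=78, FP=23+17+5=45, FN=35+34+36=105 → 156/306 = 0.5098
  K: TP=256, FP=18+20+36=74, FN=8+3+5=16 → 512/602 = 0.8505
Macro-F1 score = mean = (0.7387 + 0.7963 + 0.5098 + 0.8505) / 4 = 0.724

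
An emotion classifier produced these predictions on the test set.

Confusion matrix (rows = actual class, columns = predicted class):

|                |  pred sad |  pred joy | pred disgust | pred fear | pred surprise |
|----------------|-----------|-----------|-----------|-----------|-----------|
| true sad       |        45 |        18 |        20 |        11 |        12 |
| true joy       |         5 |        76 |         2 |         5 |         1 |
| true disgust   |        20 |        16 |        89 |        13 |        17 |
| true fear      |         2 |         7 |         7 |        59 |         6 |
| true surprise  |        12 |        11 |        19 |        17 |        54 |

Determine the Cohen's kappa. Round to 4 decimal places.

0.4900

Observed agreement pₒ = trace/N = 323/544 = 0.59375
Expected agreement pₑ = Σ (rowᵢ·colᵢ)/N² = (106·84 + 89·128 + 155·137 + 81·105 + 113·90)/544² = 0.20344
κ = (pₒ − pₑ)/(1 − pₑ) = (0.59375 − 0.20344)/(1 − 0.20344) = 0.4900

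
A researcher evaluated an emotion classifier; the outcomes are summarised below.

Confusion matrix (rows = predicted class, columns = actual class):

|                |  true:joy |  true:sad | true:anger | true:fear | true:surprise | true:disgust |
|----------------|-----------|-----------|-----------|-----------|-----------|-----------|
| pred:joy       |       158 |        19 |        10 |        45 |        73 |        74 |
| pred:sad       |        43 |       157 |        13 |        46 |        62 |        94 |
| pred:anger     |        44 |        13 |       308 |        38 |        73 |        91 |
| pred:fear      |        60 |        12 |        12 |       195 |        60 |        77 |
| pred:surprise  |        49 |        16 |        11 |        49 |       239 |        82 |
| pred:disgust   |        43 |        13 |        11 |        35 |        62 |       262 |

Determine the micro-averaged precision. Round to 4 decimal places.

Micro-averaging pools counts across classes: ΣTP=1319, ΣFP=1330, ΣFN=1330.
Micro-precision = TP/(TP+FP) on pooled counts = 0.4979 (equals overall accuracy in single-label multiclass).

0.4979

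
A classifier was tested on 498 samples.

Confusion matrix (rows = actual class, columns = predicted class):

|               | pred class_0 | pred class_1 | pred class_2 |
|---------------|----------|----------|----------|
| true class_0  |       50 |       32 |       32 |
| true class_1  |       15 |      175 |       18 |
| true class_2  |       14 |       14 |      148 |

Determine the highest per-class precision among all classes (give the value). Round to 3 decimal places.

Per-class precision (TP/(TP+FP)):
  class_0: TP=50, FP=15+14=29 → 50/79 = 0.6329
  class_1: TP=175, FP=32+14=46 → 175/221 = 0.7919
  class_2: TP=148, FP=32+18=50 → 148/198 = 0.7475
Highest is class 'class_1' with precision = 0.792.

0.792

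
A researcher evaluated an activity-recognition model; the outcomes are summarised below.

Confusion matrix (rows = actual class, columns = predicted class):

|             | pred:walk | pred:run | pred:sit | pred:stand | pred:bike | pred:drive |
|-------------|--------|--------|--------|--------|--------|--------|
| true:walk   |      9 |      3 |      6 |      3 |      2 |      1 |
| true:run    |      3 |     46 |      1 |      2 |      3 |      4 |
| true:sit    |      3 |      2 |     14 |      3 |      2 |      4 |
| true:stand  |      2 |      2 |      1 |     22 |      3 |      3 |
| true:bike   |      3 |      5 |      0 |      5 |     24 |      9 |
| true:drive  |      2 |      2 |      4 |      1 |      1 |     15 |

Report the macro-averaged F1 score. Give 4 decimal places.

Per-class F1 score (2·TP/(2·TP+FP+FN)):
  walk: TP=9, FP=3+3+2+3+2=13, FN=3+6+3+2+1=15 → 18/46 = 0.39130
  run: TP=46, FP=3+2+2+5+2=14, FN=3+1+2+3+4=13 → 92/119 = 0.77311
  sit: TP=14, FP=6+1+1+0+4=12, FN=3+2+3+2+4=14 → 28/54 = 0.51852
  stand: TP=22, FP=3+2+3+5+1=14, FN=2+2+1+3+3=11 → 44/69 = 0.63768
  bike: TP=24, FP=2+3+2+3+1=11, FN=3+5+0+5+9=22 → 48/81 = 0.59259
  drive: TP=15, FP=1+4+4+3+9=21, FN=2+2+4+1+1=10 → 30/61 = 0.49180
Macro-F1 score = mean = (0.39130 + 0.77311 + 0.51852 + 0.63768 + 0.59259 + 0.49180) / 6 = 0.5675

0.5675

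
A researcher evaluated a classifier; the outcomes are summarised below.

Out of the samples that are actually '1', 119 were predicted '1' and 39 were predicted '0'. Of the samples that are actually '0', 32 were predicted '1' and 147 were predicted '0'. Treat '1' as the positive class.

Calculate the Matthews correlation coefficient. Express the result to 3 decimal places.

MCC = (TP·TN − FP·FN) / √((TP+FP)(TP+FN)(TN+FP)(TN+FN))
Numerator = 119·147 − 32·39 = 16245
Denominator = √(151·158·179·186) = √794328252 = 28183.8296
MCC = 16245 / 28183.8296 = 0.576

0.576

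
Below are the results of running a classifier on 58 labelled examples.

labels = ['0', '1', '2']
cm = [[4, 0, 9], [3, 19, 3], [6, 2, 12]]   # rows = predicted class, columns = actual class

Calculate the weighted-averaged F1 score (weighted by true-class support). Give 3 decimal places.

0.594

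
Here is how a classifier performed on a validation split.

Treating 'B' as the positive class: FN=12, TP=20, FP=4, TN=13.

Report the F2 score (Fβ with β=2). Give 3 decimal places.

0.658

Fβ = (1+β²)·TP / ((1+β²)·TP + β²·FN + FP), with β²=4
= 5·20 / (5·20 + 4·12 + 4) = 0.658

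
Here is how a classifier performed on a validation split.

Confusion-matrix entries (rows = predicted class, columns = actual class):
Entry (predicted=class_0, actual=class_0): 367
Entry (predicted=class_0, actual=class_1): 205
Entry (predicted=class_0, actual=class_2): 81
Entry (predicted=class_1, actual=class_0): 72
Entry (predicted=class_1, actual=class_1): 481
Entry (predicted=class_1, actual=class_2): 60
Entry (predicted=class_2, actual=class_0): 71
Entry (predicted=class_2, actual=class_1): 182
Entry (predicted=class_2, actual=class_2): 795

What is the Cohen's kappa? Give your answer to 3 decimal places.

Observed agreement pₒ = trace/N = 1643/2314 = 0.7100
Expected agreement pₑ = Σ (rowᵢ·colᵢ)/N² = (510·653 + 868·613 + 936·1048)/2314² = 0.3448
κ = (pₒ − pₑ)/(1 − pₑ) = (0.7100 − 0.3448)/(1 − 0.3448) = 0.557

0.557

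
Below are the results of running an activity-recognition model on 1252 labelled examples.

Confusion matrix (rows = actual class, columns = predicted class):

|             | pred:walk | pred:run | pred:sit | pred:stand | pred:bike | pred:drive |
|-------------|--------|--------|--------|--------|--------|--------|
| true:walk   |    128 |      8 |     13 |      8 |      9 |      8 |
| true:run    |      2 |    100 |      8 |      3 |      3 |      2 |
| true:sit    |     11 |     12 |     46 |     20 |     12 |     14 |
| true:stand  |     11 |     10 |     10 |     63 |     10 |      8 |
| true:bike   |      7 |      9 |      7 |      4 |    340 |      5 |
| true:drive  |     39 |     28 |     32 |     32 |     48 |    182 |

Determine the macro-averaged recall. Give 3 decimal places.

Per-class recall (TP/(TP+FN)):
  walk: TP=128, FN=8+13+8+9+8=46 → 128/174 = 0.7356
  run: TP=100, FN=2+8+3+3+2=18 → 100/118 = 0.8475
  sit: TP=46, FN=11+12+20+12+14=69 → 46/115 = 0.4000
  stand: TP=63, FN=11+10+10+10+8=49 → 63/112 = 0.5625
  bike: TP=340, FN=7+9+7+4+5=32 → 340/372 = 0.9140
  drive: TP=182, FN=39+28+32+32+48=179 → 182/361 = 0.5042
Macro-recall = mean = (0.7356 + 0.8475 + 0.4000 + 0.5625 + 0.9140 + 0.5042) / 6 = 0.661

0.661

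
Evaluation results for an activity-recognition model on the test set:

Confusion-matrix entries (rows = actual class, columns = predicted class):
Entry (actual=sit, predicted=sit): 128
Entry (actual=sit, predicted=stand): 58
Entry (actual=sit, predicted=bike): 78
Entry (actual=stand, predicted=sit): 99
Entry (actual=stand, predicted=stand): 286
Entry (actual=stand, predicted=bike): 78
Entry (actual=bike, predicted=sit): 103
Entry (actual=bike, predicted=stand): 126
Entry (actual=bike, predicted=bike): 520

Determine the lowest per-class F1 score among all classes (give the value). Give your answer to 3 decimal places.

0.431

Per-class F1 score (2·TP/(2·TP+FP+FN)):
  sit: TP=128, FP=99+103=202, FN=58+78=136 → 256/594 = 0.4310
  stand: TP=286, FP=58+126=184, FN=99+78=177 → 572/933 = 0.6131
  bike: TP=520, FP=78+78=156, FN=103+126=229 → 1040/1425 = 0.7298
Lowest is class 'sit' with F1 score = 0.431.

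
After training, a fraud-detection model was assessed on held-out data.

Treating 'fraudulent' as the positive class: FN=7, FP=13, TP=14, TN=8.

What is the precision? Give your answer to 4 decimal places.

0.5185

Precision = TP/(TP+FP) = 14/(14+13) = 14/27 = 0.5185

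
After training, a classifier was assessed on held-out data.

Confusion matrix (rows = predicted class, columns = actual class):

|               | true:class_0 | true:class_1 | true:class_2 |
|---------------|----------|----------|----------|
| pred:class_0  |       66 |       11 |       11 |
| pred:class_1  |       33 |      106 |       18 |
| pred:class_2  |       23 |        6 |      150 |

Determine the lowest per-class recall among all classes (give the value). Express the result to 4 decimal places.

Per-class recall (TP/(TP+FN)):
  class_0: TP=66, FN=33+23=56 → 66/122 = 0.54098
  class_1: TP=106, FN=11+6=17 → 106/123 = 0.86179
  class_2: TP=150, FN=11+18=29 → 150/179 = 0.83799
Lowest is class 'class_0' with recall = 0.5410.

0.5410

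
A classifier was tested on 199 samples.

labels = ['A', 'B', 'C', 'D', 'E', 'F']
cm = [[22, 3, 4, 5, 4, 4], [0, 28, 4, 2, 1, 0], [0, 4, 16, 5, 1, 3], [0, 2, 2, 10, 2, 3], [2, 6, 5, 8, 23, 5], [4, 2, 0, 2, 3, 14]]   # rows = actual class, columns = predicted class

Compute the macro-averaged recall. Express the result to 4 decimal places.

0.5719

Per-class recall (TP/(TP+FN)):
  A: TP=22, FN=3+4+5+4+4=20 → 22/42 = 0.52381
  B: TP=28, FN=0+4+2+1+0=7 → 28/35 = 0.80000
  C: TP=16, FN=0+4+5+1+3=13 → 16/29 = 0.55172
  D: TP=10, FN=0+2+2+2+3=9 → 10/19 = 0.52632
  E: TP=23, FN=2+6+5+8+5=26 → 23/49 = 0.46939
  F: TP=14, FN=4+2+0+2+3=11 → 14/25 = 0.56000
Macro-recall = mean = (0.52381 + 0.80000 + 0.55172 + 0.52632 + 0.46939 + 0.56000) / 6 = 0.5719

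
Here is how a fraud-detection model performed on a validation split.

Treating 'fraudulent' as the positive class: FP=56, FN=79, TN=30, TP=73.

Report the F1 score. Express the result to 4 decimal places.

Precision = TP/(TP+FP) = 73/129 = 0.5659
Recall = TP/(TP+FN) = 73/152 = 0.4803
F1 = 2·TP/(2·TP+FP+FN) = 146/281 = 0.5196

0.5196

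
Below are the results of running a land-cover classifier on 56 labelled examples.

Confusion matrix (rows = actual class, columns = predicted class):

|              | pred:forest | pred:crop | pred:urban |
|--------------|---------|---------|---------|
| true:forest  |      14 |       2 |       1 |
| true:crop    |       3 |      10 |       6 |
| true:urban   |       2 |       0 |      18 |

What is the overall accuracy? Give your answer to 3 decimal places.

0.750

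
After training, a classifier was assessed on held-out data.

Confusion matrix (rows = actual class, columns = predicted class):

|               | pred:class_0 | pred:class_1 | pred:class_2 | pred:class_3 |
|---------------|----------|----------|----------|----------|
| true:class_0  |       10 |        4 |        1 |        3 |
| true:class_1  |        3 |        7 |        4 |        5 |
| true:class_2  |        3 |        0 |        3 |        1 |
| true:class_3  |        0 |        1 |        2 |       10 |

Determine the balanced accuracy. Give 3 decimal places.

Balanced accuracy = mean of per-class recall.
  class_0: recall = 10/18 = 0.5556
  class_1: recall = 7/19 = 0.3684
  class_2: recall = 3/7 = 0.4286
  class_3: recall = 10/13 = 0.7692
Mean = (0.5556 + 0.3684 + 0.4286 + 0.7692) / 4 = 0.530

0.530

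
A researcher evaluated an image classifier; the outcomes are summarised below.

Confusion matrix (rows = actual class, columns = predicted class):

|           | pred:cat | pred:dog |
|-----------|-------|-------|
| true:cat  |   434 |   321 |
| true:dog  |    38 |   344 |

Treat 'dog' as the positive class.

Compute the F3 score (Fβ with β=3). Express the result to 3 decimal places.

0.838

Fβ = (1+β²)·TP / ((1+β²)·TP + β²·FN + FP), with β²=9
= 10·344 / (10·344 + 9·38 + 321) = 0.838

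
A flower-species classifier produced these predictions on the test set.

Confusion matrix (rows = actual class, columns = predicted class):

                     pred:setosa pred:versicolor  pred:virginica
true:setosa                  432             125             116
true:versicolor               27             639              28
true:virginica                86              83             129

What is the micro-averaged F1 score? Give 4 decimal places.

Micro-averaging pools counts across classes: ΣTP=1200, ΣFP=465, ΣFN=465.
Micro-F1 score = 2·TP/(2·TP+FP+FN) on pooled counts = 0.7207 (equals overall accuracy in single-label multiclass).

0.7207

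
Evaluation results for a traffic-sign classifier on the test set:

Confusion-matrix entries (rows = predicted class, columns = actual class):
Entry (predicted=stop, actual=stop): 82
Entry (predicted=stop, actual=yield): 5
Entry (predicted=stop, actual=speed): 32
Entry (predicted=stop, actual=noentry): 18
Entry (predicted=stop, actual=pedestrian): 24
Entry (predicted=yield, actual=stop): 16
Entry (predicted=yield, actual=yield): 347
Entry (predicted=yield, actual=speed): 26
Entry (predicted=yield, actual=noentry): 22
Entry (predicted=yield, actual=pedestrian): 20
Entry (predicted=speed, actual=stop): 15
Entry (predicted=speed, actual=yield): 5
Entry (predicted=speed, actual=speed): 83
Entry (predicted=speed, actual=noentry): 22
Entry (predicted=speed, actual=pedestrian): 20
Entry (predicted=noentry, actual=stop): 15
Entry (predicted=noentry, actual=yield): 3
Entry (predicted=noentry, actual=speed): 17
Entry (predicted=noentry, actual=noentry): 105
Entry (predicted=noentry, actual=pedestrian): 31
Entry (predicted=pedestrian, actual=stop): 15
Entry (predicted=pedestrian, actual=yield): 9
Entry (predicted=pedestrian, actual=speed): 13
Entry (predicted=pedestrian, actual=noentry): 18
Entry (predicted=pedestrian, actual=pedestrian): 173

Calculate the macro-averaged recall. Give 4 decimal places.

Per-class recall (TP/(TP+FN)):
  stop: TP=82, FN=16+15+15+15=61 → 82/143 = 0.57343
  yield: TP=347, FN=5+5+3+9=22 → 347/369 = 0.94038
  speed: TP=83, FN=32+26+17+13=88 → 83/171 = 0.48538
  noentry: TP=105, FN=18+22+22+18=80 → 105/185 = 0.56757
  pedestrian: TP=173, FN=24+20+20+31=95 → 173/268 = 0.64552
Macro-recall = mean = (0.57343 + 0.94038 + 0.48538 + 0.56757 + 0.64552) / 5 = 0.6425

0.6425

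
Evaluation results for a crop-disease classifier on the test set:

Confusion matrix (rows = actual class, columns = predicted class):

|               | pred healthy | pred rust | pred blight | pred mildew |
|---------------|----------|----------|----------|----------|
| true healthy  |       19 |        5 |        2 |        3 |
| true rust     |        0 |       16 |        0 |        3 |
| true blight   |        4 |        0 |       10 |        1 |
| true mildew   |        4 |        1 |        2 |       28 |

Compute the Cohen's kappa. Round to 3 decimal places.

Observed agreement pₒ = trace/N = 73/98 = 0.7449
Expected agreement pₑ = Σ (rowᵢ·colᵢ)/N² = (29·27 + 19·22 + 15·14 + 35·35)/98² = 0.2745
κ = (pₒ − pₑ)/(1 − pₑ) = (0.7449 − 0.2745)/(1 − 0.2745) = 0.648

0.648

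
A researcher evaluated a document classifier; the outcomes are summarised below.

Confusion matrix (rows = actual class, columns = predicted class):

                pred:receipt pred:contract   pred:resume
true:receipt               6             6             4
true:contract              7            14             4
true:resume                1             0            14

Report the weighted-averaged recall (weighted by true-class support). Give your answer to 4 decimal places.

Per-class recall (TP/(TP+FN)):
  receipt: TP=6, FN=6+4=10 → 6/16 = 0.37500
  contract: TP=14, FN=7+4=11 → 14/25 = 0.56000
  resume: TP=14, FN=1+0=1 → 14/15 = 0.93333
Weighted-recall = Σ (supportᵢ/N)·recallᵢ with N=56: (16/56)·0.37500 + (25/56)·0.56000 + (15/56)·0.93333 = 0.6071

0.6071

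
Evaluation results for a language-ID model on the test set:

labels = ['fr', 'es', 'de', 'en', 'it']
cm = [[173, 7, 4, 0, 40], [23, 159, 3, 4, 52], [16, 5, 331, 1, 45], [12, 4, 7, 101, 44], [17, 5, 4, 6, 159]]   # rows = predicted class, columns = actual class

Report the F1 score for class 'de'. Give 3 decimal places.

F1 score = 2·TP/(2·TP+FP+FN).
de: TP=331, FP=16+5+1+45=67, FN=4+3+7+4=18 → 662/747 = 0.8862

0.886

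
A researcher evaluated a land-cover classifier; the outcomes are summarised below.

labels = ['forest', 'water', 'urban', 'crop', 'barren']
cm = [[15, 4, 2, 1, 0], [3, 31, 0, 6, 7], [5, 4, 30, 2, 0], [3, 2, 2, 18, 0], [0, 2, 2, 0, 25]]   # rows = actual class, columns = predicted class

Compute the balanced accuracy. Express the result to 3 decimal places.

Balanced accuracy = mean of per-class recall.
  forest: recall = 15/22 = 0.6818
  water: recall = 31/47 = 0.6596
  urban: recall = 30/41 = 0.7317
  crop: recall = 18/25 = 0.7200
  barren: recall = 25/29 = 0.8621
Mean = (0.6818 + 0.6596 + 0.7317 + 0.7200 + 0.8621) / 5 = 0.731

0.731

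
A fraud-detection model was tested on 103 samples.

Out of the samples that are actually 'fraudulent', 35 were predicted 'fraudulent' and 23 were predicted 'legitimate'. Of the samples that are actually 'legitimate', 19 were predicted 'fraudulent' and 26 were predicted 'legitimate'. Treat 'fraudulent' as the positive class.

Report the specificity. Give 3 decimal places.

Specificity = TN/(TN+FP) = 26/(26+19) = 0.578

0.578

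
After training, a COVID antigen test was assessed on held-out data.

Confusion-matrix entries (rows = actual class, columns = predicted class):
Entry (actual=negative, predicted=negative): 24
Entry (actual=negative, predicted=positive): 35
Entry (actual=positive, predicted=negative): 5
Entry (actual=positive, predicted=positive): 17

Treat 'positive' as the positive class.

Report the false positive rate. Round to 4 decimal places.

0.5932

FPR = FP/(FP+TN) = 35/(35+24) = 0.5932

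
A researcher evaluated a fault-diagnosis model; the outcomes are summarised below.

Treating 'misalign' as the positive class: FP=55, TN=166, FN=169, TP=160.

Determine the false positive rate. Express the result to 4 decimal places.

0.2489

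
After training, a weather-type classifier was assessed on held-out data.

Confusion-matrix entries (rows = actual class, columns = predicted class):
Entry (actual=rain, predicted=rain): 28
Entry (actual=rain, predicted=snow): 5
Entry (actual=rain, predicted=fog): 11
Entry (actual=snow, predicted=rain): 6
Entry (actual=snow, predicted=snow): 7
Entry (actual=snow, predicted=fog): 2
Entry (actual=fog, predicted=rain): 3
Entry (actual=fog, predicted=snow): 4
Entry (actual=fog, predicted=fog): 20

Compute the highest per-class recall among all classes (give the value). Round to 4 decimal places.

Per-class recall (TP/(TP+FN)):
  rain: TP=28, FN=5+11=16 → 28/44 = 0.63636
  snow: TP=7, FN=6+2=8 → 7/15 = 0.46667
  fog: TP=20, FN=3+4=7 → 20/27 = 0.74074
Highest is class 'fog' with recall = 0.7407.

0.7407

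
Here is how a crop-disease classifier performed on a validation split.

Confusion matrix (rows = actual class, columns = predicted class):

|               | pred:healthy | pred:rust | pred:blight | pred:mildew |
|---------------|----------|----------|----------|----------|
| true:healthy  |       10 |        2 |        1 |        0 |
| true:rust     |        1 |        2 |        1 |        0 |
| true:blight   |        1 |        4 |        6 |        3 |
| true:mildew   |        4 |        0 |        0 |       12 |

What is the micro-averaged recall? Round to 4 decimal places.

0.6383

Micro-averaging pools counts across classes: ΣTP=30, ΣFP=17, ΣFN=17.
Micro-recall = TP/(TP+FN) on pooled counts = 0.6383 (equals overall accuracy in single-label multiclass).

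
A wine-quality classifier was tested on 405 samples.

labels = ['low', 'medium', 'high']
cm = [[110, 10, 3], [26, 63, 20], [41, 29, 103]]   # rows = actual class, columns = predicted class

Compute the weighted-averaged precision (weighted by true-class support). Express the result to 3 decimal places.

0.704

Per-class precision (TP/(TP+FP)):
  low: TP=110, FP=26+41=67 → 110/177 = 0.6215
  medium: TP=63, FP=10+29=39 → 63/102 = 0.6176
  high: TP=103, FP=3+20=23 → 103/126 = 0.8175
Weighted-precision = Σ (supportᵢ/N)·precisionᵢ with N=405: (123/405)·0.6215 + (109/405)·0.6176 + (173/405)·0.8175 = 0.704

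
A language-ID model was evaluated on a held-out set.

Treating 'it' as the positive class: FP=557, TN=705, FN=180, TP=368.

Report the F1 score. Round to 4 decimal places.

Precision = TP/(TP+FP) = 368/925 = 0.3978
Recall = TP/(TP+FN) = 368/548 = 0.6715
F1 = 2·TP/(2·TP+FP+FN) = 736/1473 = 0.4997

0.4997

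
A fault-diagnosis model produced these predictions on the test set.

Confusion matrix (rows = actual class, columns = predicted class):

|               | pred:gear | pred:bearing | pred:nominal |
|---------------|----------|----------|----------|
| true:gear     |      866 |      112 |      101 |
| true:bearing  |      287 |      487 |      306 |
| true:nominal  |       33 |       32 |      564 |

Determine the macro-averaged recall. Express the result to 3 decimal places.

0.717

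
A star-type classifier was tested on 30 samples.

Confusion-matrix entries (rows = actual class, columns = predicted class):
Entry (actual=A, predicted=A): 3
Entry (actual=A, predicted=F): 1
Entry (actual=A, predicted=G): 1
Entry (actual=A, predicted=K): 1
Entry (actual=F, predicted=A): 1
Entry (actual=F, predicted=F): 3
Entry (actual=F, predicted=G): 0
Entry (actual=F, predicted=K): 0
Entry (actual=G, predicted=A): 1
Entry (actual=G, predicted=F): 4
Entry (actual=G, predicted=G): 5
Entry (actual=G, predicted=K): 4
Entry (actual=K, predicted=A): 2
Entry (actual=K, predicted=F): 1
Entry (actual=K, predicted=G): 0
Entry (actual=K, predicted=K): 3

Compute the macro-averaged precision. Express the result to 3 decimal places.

0.493

Per-class precision (TP/(TP+FP)):
  A: TP=3, FP=1+1+2=4 → 3/7 = 0.4286
  F: TP=3, FP=1+4+1=6 → 3/9 = 0.3333
  G: TP=5, FP=1+0+0=1 → 5/6 = 0.8333
  K: TP=3, FP=1+0+4=5 → 3/8 = 0.3750
Macro-precision = mean = (0.4286 + 0.3333 + 0.8333 + 0.3750) / 4 = 0.493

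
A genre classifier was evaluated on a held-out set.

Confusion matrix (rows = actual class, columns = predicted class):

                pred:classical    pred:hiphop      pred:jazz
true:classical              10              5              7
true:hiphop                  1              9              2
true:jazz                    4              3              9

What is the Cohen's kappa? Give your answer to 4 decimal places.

0.3445

Observed agreement pₒ = trace/N = 28/50 = 0.56000
Expected agreement pₑ = Σ (rowᵢ·colᵢ)/N² = (22·15 + 12·17 + 16·18)/50² = 0.32880
κ = (pₒ − pₑ)/(1 − pₑ) = (0.56000 − 0.32880)/(1 − 0.32880) = 0.3445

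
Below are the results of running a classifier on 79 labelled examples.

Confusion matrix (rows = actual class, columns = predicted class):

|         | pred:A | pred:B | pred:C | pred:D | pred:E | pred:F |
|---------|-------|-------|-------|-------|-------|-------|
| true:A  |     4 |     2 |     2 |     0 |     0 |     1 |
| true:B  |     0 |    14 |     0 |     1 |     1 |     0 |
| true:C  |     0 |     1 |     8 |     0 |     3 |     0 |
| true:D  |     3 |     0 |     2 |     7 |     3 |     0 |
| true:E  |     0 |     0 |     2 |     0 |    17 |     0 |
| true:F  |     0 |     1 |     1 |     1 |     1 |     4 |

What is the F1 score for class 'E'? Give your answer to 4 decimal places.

0.7727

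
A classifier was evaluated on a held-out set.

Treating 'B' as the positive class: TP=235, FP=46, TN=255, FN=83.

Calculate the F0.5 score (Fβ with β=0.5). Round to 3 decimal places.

0.815

Fβ = (1+β²)·TP / ((1+β²)·TP + β²·FN + FP), with β²=1/4
= 1.25·235 / (1.25·235 + 0.25·83 + 46) = 0.815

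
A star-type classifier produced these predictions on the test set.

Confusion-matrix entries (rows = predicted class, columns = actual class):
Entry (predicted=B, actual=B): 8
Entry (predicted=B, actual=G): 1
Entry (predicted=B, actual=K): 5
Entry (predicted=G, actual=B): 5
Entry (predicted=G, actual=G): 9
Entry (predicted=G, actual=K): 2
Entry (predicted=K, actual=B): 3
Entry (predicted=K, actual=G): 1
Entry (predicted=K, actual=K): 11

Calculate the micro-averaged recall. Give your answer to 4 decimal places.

Micro-averaging pools counts across classes: ΣTP=28, ΣFP=17, ΣFN=17.
Micro-recall = TP/(TP+FN) on pooled counts = 0.6222 (equals overall accuracy in single-label multiclass).

0.6222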